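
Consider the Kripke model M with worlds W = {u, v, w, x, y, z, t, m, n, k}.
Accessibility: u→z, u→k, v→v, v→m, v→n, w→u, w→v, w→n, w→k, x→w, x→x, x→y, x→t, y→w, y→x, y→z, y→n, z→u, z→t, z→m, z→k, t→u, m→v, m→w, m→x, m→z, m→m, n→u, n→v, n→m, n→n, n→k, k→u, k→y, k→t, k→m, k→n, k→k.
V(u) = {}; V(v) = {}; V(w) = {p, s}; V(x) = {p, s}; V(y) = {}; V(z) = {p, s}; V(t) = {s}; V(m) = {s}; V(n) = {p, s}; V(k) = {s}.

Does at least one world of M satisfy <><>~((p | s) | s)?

Yes

Let φ = <><>~((p | s) | s). Evaluate φ at each world:
  u (successors {z, k}): φ is true.
  v (successors {v, m, n}): φ is true.
  w (successors {u, v, n, k}): φ is true.
  x (successors {w, x, y, t}): φ is true.
  y (successors {w, x, z, n}): φ is true.
  z (successors {u, t, m, k}): φ is true.
  t (successors {u}): φ is false.
  m (successors {v, w, x, z, m}): φ is true.
  n (successors {u, v, m, n, k}): φ is true.
  k (successors {u, y, t, m, n, k}): φ is true.
Detail at u (witness):
  At u: <><>~((p | s) | s) requires <>~((p | s) | s) at some successor in {z, k}.
    <>~((p | s) | s) holds at z, so <><>~((p | s) | s) is true at u.
      At z: <>~((p | s) | s) requires ~((p | s) | s) at some successor in {u, t, m, k}.
        ~((p | s) | s) holds at u, so <>~((p | s) | s) is true at z.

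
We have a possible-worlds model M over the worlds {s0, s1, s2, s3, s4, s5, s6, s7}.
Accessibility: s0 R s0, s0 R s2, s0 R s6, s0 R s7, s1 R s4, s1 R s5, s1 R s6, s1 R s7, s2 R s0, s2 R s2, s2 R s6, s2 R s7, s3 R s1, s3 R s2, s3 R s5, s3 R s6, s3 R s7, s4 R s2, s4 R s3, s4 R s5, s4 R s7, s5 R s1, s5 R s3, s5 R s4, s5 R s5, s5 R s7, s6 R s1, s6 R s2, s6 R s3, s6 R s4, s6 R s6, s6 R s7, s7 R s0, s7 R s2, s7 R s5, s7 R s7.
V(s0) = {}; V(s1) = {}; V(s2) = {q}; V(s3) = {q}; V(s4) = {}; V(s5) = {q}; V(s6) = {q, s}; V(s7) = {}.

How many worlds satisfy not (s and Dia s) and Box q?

0

Let φ = not (s and Dia s) and Box q. Evaluate φ at each world:
  s0 (successors {s0, s2, s6, s7}): φ is false.
  s1 (successors {s4, s5, s6, s7}): φ is false.
  s2 (successors {s0, s2, s6, s7}): φ is false.
  s3 (successors {s1, s2, s5, s6, s7}): φ is false.
  s4 (successors {s2, s3, s5, s7}): φ is false.
  s5 (successors {s1, s3, s4, s5, s7}): φ is false.
  s6 (successors {s1, s2, s3, s4, s6, s7}): φ is false.
  s7 (successors {s0, s2, s5, s7}): φ is false.
For instance, at s7:
  At s7: not (s and Dia s) is true, Box q is false, so not (s and Dia s) and Box q is false.
    At s7: s and Dia s is false, so not (s and Dia s) is true.
      At s7: s is false, Dia s is false, so s and Dia s is false.
    At s7: Box q requires q at every successor {s0, s2, s5, s7}.
      q fails at s0, so Box q is false at s7.
Satisfying worlds: none.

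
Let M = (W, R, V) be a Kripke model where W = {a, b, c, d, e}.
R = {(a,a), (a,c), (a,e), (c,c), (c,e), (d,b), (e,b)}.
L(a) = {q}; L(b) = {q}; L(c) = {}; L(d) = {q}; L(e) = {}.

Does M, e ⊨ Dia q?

Recall that Dia ψ holds at a world iff ψ holds at some accessible world.
At e: Dia q requires q at some successor in {b}.
  q holds at b, so Dia q is true at e.

Yes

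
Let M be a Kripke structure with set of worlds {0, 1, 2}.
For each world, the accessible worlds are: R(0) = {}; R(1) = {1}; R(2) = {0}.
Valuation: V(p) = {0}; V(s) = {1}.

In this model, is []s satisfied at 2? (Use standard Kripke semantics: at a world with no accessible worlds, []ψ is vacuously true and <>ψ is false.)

At 2: []s requires s at every successor {0}.
  s fails at 0, so []s is false at 2.

No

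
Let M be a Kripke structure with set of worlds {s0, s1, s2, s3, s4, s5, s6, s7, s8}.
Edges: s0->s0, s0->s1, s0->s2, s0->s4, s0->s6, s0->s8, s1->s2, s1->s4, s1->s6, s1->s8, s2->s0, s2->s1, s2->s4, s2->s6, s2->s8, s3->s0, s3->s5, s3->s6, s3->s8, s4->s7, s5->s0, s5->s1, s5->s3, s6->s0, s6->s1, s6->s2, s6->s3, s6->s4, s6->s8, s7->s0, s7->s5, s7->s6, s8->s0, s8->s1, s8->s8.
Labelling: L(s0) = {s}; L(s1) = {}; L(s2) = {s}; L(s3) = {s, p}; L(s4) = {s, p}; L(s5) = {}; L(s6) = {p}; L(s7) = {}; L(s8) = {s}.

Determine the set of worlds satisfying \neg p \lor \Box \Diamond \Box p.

Recall that \Box ψ holds at a world iff ψ holds at every accessible world, and \Diamond ψ holds iff ψ holds at some accessible world.
Let φ = \neg p \lor \Box \Diamond \Box p. Evaluate φ at each world:
  s0 (successors {s0, s1, s2, s4, s6, s8}): φ is true.
  s1 (successors {s2, s4, s6, s8}): φ is true.
  s2 (successors {s0, s1, s4, s6, s8}): φ is true.
  s3 (successors {s0, s5, s6, s8}): φ is false.
  s4 (successors {s7}): φ is false.
  s5 (successors {s0, s1, s3}): φ is true.
  s6 (successors {s0, s1, s2, s3, s4, s8}): φ is false.
  s7 (successors {s0, s5, s6}): φ is true.
  s8 (successors {s0, s1, s8}): φ is true.
For instance, at s4:
  At s4: \neg p is false, \Box \Diamond \Box p is false, so \neg p \lor \Box \Diamond \Box p is false.
    At s4: \Box \Diamond \Box p requires \Diamond \Box p at every successor {s7}.
      \Diamond \Box p fails at s7, so \Box \Diamond \Box p is false at s4.
Satisfying worlds: {s0, s1, s2, s5, s7, s8}

s0, s1, s2, s5, s7, s8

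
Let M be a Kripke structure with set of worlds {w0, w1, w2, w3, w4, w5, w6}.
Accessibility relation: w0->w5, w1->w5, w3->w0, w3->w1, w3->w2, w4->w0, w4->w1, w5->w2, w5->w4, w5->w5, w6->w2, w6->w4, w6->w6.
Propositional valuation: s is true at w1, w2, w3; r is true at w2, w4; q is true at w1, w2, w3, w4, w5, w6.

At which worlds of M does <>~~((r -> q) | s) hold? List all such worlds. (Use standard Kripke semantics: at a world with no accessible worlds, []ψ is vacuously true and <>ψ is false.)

w0, w1, w3, w4, w5, w6

Let φ = <>~~((r -> q) | s). Evaluate φ at each world:
  w0 (successors {w5}): φ is true.
  w1 (successors {w5}): φ is true.
  w2 (successors ∅): φ is false.
  w3 (successors {w0, w1, w2}): φ is true.
  w4 (successors {w0, w1}): φ is true.
  w5 (successors {w2, w4, w5}): φ is true.
  w6 (successors {w2, w4, w6}): φ is true.
For instance, at w5:
  At w5: <>~~((r -> q) | s) requires ~~((r -> q) | s) at some successor in {w2, w4, w5}.
    ~~((r -> q) | s) holds at w2, so <>~~((r -> q) | s) is true at w5.
Satisfying worlds: {w0, w1, w3, w4, w5, w6}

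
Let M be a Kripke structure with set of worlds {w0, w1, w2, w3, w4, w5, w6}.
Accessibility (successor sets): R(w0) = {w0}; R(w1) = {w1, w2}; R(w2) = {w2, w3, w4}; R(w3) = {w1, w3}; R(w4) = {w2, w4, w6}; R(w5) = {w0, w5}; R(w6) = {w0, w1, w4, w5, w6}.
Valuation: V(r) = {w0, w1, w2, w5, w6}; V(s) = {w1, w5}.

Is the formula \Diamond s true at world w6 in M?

Yes

At w6: \Diamond s requires s at some successor in {w0, w1, w4, w5, w6}.
  s holds at w1, so \Diamond s is true at w6.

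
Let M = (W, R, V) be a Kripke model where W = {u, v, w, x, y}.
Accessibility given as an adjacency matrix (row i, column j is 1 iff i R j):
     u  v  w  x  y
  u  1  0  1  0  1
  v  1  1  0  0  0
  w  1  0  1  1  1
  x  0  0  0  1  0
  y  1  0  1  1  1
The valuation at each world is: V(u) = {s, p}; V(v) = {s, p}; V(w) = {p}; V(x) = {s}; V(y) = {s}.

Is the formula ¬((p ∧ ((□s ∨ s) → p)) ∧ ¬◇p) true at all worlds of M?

Recall that □ψ holds at a world iff ψ holds at every accessible world, and ◇ψ holds iff ψ holds at some accessible world.
Let φ = ¬((p ∧ ((□s ∨ s) → p)) ∧ ¬◇p). Evaluate φ at each world:
  u (successors {u, w, y}): φ is true.
  v (successors {u, v}): φ is true.
  w (successors {u, w, x, y}): φ is true.
  x (successors {x}): φ is true.
  y (successors {u, w, x, y}): φ is true.
For instance, at u:
  At u: (p ∧ ((□s ∨ s) → p)) ∧ ¬◇p is false, so ¬((p ∧ ((□s ∨ s) → p)) ∧ ¬◇p) is true.
    At u: p ∧ ((□s ∨ s) → p) is true, ¬◇p is false, so (p ∧ ((□s ∨ s) → p)) ∧ ¬◇p is false.
      At u: p is true, (□s ∨ s) → p is true, so p ∧ ((□s ∨ s) → p) is true.
      At u: ◇p is true, so ¬◇p is false.

Yes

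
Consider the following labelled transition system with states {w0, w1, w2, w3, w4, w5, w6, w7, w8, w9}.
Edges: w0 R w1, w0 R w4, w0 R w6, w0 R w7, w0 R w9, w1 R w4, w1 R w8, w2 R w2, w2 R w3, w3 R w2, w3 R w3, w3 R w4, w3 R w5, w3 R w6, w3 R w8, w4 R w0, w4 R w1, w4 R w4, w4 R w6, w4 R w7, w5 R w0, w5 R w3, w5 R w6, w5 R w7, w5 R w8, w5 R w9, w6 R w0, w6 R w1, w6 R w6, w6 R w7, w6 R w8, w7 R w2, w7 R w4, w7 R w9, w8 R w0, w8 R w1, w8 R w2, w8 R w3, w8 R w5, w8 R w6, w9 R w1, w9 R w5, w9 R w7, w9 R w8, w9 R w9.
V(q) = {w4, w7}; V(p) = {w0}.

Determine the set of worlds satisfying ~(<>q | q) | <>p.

w2, w4, w5, w6, w8

Recall that <>ψ holds at a world iff ψ holds at some accessible world.
Let φ = ~(<>q | q) | <>p. Evaluate φ at each world:
  w0 (successors {w1, w4, w6, w7, w9}): φ is false.
  w1 (successors {w4, w8}): φ is false.
  w2 (successors {w2, w3}): φ is true.
  w3 (successors {w2, w3, w4, w5, w6, w8}): φ is false.
  w4 (successors {w0, w1, w4, w6, w7}): φ is true.
  w5 (successors {w0, w3, w6, w7, w8, w9}): φ is true.
  w6 (successors {w0, w1, w6, w7, w8}): φ is true.
  w7 (successors {w2, w4, w9}): φ is false.
  w8 (successors {w0, w1, w2, w3, w5, w6}): φ is true.
  w9 (successors {w1, w5, w7, w8, w9}): φ is false.
For instance, at w3:
  At w3: ~(<>q | q) is false, <>p is false, so ~(<>q | q) | <>p is false.
    At w3: <>q | q is true, so ~(<>q | q) is false.
      At w3: <>q is true, q is false, so <>q | q is true.
    At w3: <>p requires p at some successor in {w2, w3, w4, w5, w6, w8}.
      At w2: p is false.
      At w3: p is false.
      At w4: p is false.
      At w5: p is false.
      At w6: p is false.
      At w8: p is false.
    So <>p is false at w3.
Satisfying worlds: {w2, w4, w5, w6, w8}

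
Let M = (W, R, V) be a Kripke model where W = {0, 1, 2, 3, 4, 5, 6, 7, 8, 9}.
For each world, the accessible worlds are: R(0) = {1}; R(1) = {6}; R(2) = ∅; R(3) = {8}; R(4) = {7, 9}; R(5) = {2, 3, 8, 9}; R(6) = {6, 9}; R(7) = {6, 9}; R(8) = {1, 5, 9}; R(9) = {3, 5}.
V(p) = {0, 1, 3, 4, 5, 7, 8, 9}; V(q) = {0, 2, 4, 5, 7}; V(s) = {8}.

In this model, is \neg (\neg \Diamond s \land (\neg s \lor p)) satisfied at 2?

At 2: \neg \Diamond s \land (\neg s \lor p) is true, so \neg (\neg \Diamond s \land (\neg s \lor p)) is false.
  At 2: \neg \Diamond s is true, \neg s \lor p is true, so \neg \Diamond s \land (\neg s \lor p) is true.
    At 2: \Diamond s is false, so \neg \Diamond s is true.
      At 2: no accessible worlds, so \Diamond s is false.

No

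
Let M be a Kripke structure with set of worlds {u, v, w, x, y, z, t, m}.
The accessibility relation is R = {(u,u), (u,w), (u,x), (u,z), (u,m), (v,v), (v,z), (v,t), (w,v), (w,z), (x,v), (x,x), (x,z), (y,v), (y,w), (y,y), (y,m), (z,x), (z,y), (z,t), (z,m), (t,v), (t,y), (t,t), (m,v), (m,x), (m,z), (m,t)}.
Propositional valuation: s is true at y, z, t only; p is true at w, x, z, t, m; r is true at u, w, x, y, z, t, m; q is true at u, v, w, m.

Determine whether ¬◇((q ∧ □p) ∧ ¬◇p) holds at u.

At u: ◇((q ∧ □p) ∧ ¬◇p) is false, so ¬◇((q ∧ □p) ∧ ¬◇p) is true.
  At u: ◇((q ∧ □p) ∧ ¬◇p) requires (q ∧ □p) ∧ ¬◇p at some successor in {u, w, x, z, m}.
    At u: (q ∧ □p) ∧ ¬◇p is false.
    At w: (q ∧ □p) ∧ ¬◇p is false.
    At x: (q ∧ □p) ∧ ¬◇p is false.
    At z: (q ∧ □p) ∧ ¬◇p is false.
    At m: (q ∧ □p) ∧ ¬◇p is false.
  So ◇((q ∧ □p) ∧ ¬◇p) is false at u.

Yes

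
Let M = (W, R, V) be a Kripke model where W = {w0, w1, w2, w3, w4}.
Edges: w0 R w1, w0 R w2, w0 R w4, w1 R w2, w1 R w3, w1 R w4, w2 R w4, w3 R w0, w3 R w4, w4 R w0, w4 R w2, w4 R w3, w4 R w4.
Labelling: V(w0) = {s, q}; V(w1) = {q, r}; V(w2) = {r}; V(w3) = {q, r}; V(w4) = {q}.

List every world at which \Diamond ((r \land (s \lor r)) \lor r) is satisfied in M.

Let φ = \Diamond ((r \land (s \lor r)) \lor r). Evaluate φ at each world:
  w0 (successors {w1, w2, w4}): φ is true.
  w1 (successors {w2, w3, w4}): φ is true.
  w2 (successors {w4}): φ is false.
  w3 (successors {w0, w4}): φ is false.
  w4 (successors {w0, w2, w3, w4}): φ is true.
For instance, at w2:
  At w2: \Diamond ((r \land (s \lor r)) \lor r) requires (r \land (s \lor r)) \lor r at some successor in {w4}.
    At w4: (r \land (s \lor r)) \lor r is false.
  So \Diamond ((r \land (s \lor r)) \lor r) is false at w2.
Satisfying worlds: {w0, w1, w4}

w0, w1, w4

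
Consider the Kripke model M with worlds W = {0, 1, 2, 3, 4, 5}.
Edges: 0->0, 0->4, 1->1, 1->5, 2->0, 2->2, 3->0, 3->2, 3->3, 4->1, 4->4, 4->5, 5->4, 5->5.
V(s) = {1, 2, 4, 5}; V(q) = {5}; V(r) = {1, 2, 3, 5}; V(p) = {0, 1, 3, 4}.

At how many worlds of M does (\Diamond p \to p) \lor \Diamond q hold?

5

Let φ = (\Diamond p \to p) \lor \Diamond q. Evaluate φ at each world:
  0 (successors {0, 4}): φ is true.
  1 (successors {1, 5}): φ is true.
  2 (successors {0, 2}): φ is false.
  3 (successors {0, 2, 3}): φ is true.
  4 (successors {1, 4, 5}): φ is true.
  5 (successors {4, 5}): φ is true.
For instance, at 2:
  At 2: \Diamond p \to p is false, \Diamond q is false, so (\Diamond p \to p) \lor \Diamond q is false.
    At 2: \Diamond p is true, p is false, so \Diamond p \to p is false.
      At 2: \Diamond p requires p at some successor in {0, 2}.
        p holds at 0, so \Diamond p is true at 2.
    At 2: \Diamond q requires q at some successor in {0, 2}.
      At 0: q is false.
      At 2: q is false.
    So \Diamond q is false at 2.
Satisfying worlds: {0, 1, 3, 4, 5}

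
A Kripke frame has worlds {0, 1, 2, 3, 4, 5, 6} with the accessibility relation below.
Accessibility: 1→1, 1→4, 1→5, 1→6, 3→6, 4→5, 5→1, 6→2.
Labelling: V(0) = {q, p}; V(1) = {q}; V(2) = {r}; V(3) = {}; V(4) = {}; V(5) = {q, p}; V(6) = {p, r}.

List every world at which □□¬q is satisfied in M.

Recall that □ψ holds at a world iff ψ holds at every accessible world, and ◇ψ holds iff ψ holds at some accessible world.
Let φ = □□¬q. Evaluate φ at each world:
  0 (successors ∅): φ is true.
  1 (successors {1, 4, 5, 6}): φ is false.
  2 (successors ∅): φ is true.
  3 (successors {6}): φ is true.
  4 (successors {5}): φ is false.
  5 (successors {1}): φ is false.
  6 (successors {2}): φ is true.
For instance, at 3:
  At 3: □□¬q requires □¬q at every successor {6}.
      At 6: □¬q requires ¬q at every successor {2}.
        At 2: ¬q is true.
      So □¬q is true at 6.
  So □□¬q is true at 3.
Satisfying worlds: {0, 2, 3, 6}

0, 2, 3, 6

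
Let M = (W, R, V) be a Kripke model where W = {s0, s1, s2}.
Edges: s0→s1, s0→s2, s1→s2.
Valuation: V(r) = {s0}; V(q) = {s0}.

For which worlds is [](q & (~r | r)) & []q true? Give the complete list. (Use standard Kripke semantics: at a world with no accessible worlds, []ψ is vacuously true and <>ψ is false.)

Let φ = [](q & (~r | r)) & []q. Evaluate φ at each world:
  s0 (successors {s1, s2}): φ is false.
  s1 (successors {s2}): φ is false.
  s2 (successors ∅): φ is true.
For instance, at s1:
  At s1: [](q & (~r | r)) is false, []q is false, so [](q & (~r | r)) & []q is false.
    At s1: [](q & (~r | r)) requires q & (~r | r) at every successor {s2}.
      q & (~r | r) fails at s2, so [](q & (~r | r)) is false at s1.
    At s1: []q requires q at every successor {s2}.
      q fails at s2, so []q is false at s1.
Satisfying worlds: {s2}

s2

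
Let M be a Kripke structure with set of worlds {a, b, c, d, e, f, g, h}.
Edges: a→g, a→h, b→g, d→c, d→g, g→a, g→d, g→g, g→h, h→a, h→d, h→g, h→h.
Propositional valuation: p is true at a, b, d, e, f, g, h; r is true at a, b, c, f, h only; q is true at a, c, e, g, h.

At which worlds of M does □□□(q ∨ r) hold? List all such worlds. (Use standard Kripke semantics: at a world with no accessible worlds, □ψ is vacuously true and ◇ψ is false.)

Let φ = □□□(q ∨ r). Evaluate φ at each world:
  a (successors {g, h}): φ is false.
  b (successors {g}): φ is false.
  c (successors ∅): φ is true.
  d (successors {c, g}): φ is false.
  e (successors ∅): φ is true.
  f (successors ∅): φ is true.
  g (successors {a, d, g, h}): φ is false.
  h (successors {a, d, g, h}): φ is false.
For instance, at g:
  At g: □□□(q ∨ r) requires □□(q ∨ r) at every successor {a, d, g, h}.
    □□(q ∨ r) fails at a, so □□□(q ∨ r) is false at g.
      At a: □□(q ∨ r) requires □(q ∨ r) at every successor {g, h}.
        □(q ∨ r) fails at g, so □□(q ∨ r) is false at a.
Satisfying worlds: {c, e, f}

c, e, f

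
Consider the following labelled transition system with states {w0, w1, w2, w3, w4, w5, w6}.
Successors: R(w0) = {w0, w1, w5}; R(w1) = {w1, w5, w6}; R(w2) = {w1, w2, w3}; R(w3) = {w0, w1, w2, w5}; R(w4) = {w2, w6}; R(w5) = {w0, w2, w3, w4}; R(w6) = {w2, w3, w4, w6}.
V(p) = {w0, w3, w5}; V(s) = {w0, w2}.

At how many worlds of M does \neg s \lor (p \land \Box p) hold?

5

Let φ = \neg s \lor (p \land \Box p). Evaluate φ at each world:
  w0 (successors {w0, w1, w5}): φ is false.
  w1 (successors {w1, w5, w6}): φ is true.
  w2 (successors {w1, w2, w3}): φ is false.
  w3 (successors {w0, w1, w2, w5}): φ is true.
  w4 (successors {w2, w6}): φ is true.
  w5 (successors {w0, w2, w3, w4}): φ is true.
  w6 (successors {w2, w3, w4, w6}): φ is true.
For instance, at w6:
  At w6: \neg s is true, p \land \Box p is false, so \neg s \lor (p \land \Box p) is true.
    At w6: p is false, \Box p is false, so p \land \Box p is false.
      At w6: \Box p requires p at every successor {w2, w3, w4, w6}.
        p fails at w2, so \Box p is false at w6.
Satisfying worlds: {w1, w3, w4, w5, w6}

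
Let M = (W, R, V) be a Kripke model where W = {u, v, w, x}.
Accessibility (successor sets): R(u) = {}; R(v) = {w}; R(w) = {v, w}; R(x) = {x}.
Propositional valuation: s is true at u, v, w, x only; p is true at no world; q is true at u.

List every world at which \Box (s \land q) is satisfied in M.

u

Let φ = \Box (s \land q). Evaluate φ at each world:
  u (successors ∅): φ is true.
  v (successors {w}): φ is false.
  w (successors {v, w}): φ is false.
  x (successors {x}): φ is false.
For instance, at x:
  At x: \Box (s \land q) requires s \land q at every successor {x}.
    s \land q fails at x, so \Box (s \land q) is false at x.
Satisfying worlds: {u}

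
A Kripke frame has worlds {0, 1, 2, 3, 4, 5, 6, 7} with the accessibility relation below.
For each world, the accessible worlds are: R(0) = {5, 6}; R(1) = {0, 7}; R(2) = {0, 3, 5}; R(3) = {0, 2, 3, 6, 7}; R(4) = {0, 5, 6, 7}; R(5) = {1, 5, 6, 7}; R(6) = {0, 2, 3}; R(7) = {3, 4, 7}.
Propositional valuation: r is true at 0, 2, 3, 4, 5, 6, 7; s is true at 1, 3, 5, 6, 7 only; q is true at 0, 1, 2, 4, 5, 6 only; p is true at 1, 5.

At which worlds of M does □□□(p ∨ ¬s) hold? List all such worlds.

none

Let φ = □□□(p ∨ ¬s). Evaluate φ at each world:
  0 (successors {5, 6}): φ is false.
  1 (successors {0, 7}): φ is false.
  2 (successors {0, 3, 5}): φ is false.
  3 (successors {0, 2, 3, 6, 7}): φ is false.
  4 (successors {0, 5, 6, 7}): φ is false.
  5 (successors {1, 5, 6, 7}): φ is false.
  6 (successors {0, 2, 3}): φ is false.
  7 (successors {3, 4, 7}): φ is false.
For instance, at 7:
  At 7: □□□(p ∨ ¬s) requires □□(p ∨ ¬s) at every successor {3, 4, 7}.
    □□(p ∨ ¬s) fails at 3, so □□□(p ∨ ¬s) is false at 7.
      At 3: □□(p ∨ ¬s) requires □(p ∨ ¬s) at every successor {0, 2, 3, 6, 7}.
        □(p ∨ ¬s) fails at 0, so □□(p ∨ ¬s) is false at 3.
Satisfying worlds: none.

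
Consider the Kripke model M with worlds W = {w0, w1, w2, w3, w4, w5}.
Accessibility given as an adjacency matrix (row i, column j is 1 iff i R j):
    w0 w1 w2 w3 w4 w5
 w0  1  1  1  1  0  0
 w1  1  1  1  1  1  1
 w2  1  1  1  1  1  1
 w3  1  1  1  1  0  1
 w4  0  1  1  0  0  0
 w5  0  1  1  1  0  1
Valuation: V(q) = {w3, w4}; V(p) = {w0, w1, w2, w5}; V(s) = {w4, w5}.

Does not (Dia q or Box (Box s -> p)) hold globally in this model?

No

Let φ = not (Dia q or Box (Box s -> p)). Evaluate φ at each world:
  w0 (successors {w0, w1, w2, w3}): φ is false.
  w1 (successors {w0, w1, w2, w3, w4, w5}): φ is false.
  w2 (successors {w0, w1, w2, w3, w4, w5}): φ is false.
  w3 (successors {w0, w1, w2, w3, w5}): φ is false.
  w4 (successors {w1, w2}): φ is false.
  w5 (successors {w1, w2, w3, w5}): φ is false.
Detail at w0 (counterexample):
  At w0: Dia q or Box (Box s -> p) is true, so not (Dia q or Box (Box s -> p)) is false.
    At w0: Dia q is true, Box (Box s -> p) is true, so Dia q or Box (Box s -> p) is true.
      At w0: Dia q requires q at some successor in {w0, w1, w2, w3}.
        q holds at w3, so Dia q is true at w0.
      At w0: Box (Box s -> p) requires Box s -> p at every successor {w0, w1, w2, w3}.
        At w0: Box s -> p is true.
        At w1: Box s -> p is true.
        At w2: Box s -> p is true.
        At w3: Box s -> p is true.
      So Box (Box s -> p) is true at w0.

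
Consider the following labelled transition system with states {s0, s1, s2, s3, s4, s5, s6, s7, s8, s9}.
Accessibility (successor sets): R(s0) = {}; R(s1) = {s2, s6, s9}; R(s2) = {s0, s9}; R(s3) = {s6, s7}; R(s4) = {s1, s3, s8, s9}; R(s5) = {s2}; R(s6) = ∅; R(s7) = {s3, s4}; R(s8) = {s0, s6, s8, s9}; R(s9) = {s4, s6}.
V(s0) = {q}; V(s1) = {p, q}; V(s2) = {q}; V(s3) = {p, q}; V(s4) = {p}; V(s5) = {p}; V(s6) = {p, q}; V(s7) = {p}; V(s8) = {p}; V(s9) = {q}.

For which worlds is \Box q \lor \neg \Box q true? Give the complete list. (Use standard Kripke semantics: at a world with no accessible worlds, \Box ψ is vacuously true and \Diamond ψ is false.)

s0, s1, s2, s3, s4, s5, s6, s7, s8, s9

Recall that \Box ψ holds at a world iff ψ holds at every accessible world, and \Diamond ψ holds iff ψ holds at some accessible world.
Let φ = \Box q \lor \neg \Box q. Evaluate φ at each world:
  s0 (successors ∅): φ is true.
  s1 (successors {s2, s6, s9}): φ is true.
  s2 (successors {s0, s9}): φ is true.
  s3 (successors {s6, s7}): φ is true.
  s4 (successors {s1, s3, s8, s9}): φ is true.
  s5 (successors {s2}): φ is true.
  s6 (successors ∅): φ is true.
  s7 (successors {s3, s4}): φ is true.
  s8 (successors {s0, s6, s8, s9}): φ is true.
  s9 (successors {s4, s6}): φ is true.
For instance, at s5:
  At s5: \Box q is true, \neg \Box q is false, so \Box q \lor \neg \Box q is true.
    At s5: \Box q requires q at every successor {s2}.
      At s2: q is true.
    So \Box q is true at s5.
    At s5: \Box q is true, so \neg \Box q is false.
      At s5: \Box q requires q at every successor {s2}.
        At s2: q is true.
      So \Box q is true at s5.
Satisfying worlds: {s0, s1, s2, s3, s4, s5, s6, s7, s8, s9}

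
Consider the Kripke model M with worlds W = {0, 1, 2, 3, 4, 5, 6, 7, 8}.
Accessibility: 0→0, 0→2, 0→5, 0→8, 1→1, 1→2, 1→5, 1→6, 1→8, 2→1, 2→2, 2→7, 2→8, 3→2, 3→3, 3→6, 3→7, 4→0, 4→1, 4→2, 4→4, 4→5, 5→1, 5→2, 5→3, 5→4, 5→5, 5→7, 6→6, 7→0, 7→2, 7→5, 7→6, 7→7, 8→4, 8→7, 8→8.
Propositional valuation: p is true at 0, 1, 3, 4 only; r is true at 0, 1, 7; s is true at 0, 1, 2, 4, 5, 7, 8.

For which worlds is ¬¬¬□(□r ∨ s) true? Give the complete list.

1, 3, 5, 6, 7

Let φ = ¬¬¬□(□r ∨ s). Evaluate φ at each world:
  0 (successors {0, 2, 5, 8}): φ is false.
  1 (successors {1, 2, 5, 6, 8}): φ is true.
  2 (successors {1, 2, 7, 8}): φ is false.
  3 (successors {2, 3, 6, 7}): φ is true.
  4 (successors {0, 1, 2, 4, 5}): φ is false.
  5 (successors {1, 2, 3, 4, 5, 7}): φ is true.
  6 (successors {6}): φ is true.
  7 (successors {0, 2, 5, 6, 7}): φ is true.
  8 (successors {4, 7, 8}): φ is false.
For instance, at 5:
  At 5: ¬¬□(□r ∨ s) is false, so ¬¬¬□(□r ∨ s) is true.
    At 5: ¬□(□r ∨ s) is true, so ¬¬□(□r ∨ s) is false.
      At 5: □(□r ∨ s) is false, so ¬□(□r ∨ s) is true.
Satisfying worlds: {1, 3, 5, 6, 7}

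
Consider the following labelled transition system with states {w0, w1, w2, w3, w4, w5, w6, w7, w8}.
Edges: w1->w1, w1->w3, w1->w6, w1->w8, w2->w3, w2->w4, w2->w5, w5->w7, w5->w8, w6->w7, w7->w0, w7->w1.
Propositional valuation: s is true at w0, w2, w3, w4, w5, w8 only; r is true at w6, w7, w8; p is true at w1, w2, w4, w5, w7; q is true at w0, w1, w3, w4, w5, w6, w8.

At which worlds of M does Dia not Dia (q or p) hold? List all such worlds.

Let φ = Dia not Dia (q or p). Evaluate φ at each world:
  w0 (successors ∅): φ is false.
  w1 (successors {w1, w3, w6, w8}): φ is true.
  w2 (successors {w3, w4, w5}): φ is true.
  w3 (successors ∅): φ is false.
  w4 (successors ∅): φ is false.
  w5 (successors {w7, w8}): φ is true.
  w6 (successors {w7}): φ is false.
  w7 (successors {w0, w1}): φ is true.
  w8 (successors ∅): φ is false.
For instance, at w5:
  At w5: Dia not Dia (q or p) requires not Dia (q or p) at some successor in {w7, w8}.
    not Dia (q or p) holds at w8, so Dia not Dia (q or p) is true at w5.
      At w8: Dia (q or p) is false, so not Dia (q or p) is true.
Satisfying worlds: {w1, w2, w5, w7}

w1, w2, w5, w7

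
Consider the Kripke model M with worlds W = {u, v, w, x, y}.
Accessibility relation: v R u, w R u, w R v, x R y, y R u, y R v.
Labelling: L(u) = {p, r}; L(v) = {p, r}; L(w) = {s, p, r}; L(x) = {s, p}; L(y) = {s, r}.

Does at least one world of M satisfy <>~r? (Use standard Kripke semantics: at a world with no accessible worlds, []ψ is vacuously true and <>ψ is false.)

No

Let φ = <>~r. Evaluate φ at each world:
  u (successors ∅): φ is false.
  v (successors {u}): φ is false.
  w (successors {u, v}): φ is false.
  x (successors {y}): φ is false.
  y (successors {u, v}): φ is false.
For instance, at v:
  At v: <>~r requires ~r at some successor in {u}.
    At u: ~r is false.
  So <>~r is false at v.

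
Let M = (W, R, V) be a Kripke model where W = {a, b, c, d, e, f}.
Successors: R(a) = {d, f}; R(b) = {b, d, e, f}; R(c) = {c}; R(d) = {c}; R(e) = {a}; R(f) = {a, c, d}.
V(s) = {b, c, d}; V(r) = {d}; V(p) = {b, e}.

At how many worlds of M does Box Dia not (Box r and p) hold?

Let φ = Box Dia not (Box r and p). Evaluate φ at each world:
  a (successors {d, f}): φ is true.
  b (successors {b, d, e, f}): φ is true.
  c (successors {c}): φ is true.
  d (successors {c}): φ is true.
  e (successors {a}): φ is true.
  f (successors {a, c, d}): φ is true.
For instance, at f:
  At f: Box Dia not (Box r and p) requires Dia not (Box r and p) at every successor {a, c, d}.
      At a: Dia not (Box r and p) requires not (Box r and p) at some successor in {d, f}.
        not (Box r and p) holds at d, so Dia not (Box r and p) is true at a.
      At c: Dia not (Box r and p) requires not (Box r and p) at some successor in {c}.
        not (Box r and p) holds at c, so Dia not (Box r and p) is true at c.
      At d: Dia not (Box r and p) requires not (Box r and p) at some successor in {c}.
        not (Box r and p) holds at c, so Dia not (Box r and p) is true at d.
  So Box Dia not (Box r and p) is true at f.
Satisfying worlds: {a, b, c, d, e, f}

6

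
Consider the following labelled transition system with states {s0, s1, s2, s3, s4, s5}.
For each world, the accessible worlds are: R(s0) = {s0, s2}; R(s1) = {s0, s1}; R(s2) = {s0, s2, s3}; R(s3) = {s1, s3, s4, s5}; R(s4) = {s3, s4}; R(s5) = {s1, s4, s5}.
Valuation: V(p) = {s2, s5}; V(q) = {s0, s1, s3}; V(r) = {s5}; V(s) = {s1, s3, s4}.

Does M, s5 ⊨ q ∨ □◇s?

Recall that □ψ holds at a world iff ψ holds at every accessible world, and ◇ψ holds iff ψ holds at some accessible world.
At s5: q is false, □◇s is true, so q ∨ □◇s is true.
  At s5: □◇s requires ◇s at every successor {s1, s4, s5}.
      At s1: ◇s requires s at some successor in {s0, s1}.
        s holds at s1, so ◇s is true at s1.
      At s4: ◇s requires s at some successor in {s3, s4}.
        s holds at s3, so ◇s is true at s4.
      At s5: ◇s requires s at some successor in {s1, s4, s5}.
        s holds at s1, so ◇s is true at s5.
  So □◇s is true at s5.

Yes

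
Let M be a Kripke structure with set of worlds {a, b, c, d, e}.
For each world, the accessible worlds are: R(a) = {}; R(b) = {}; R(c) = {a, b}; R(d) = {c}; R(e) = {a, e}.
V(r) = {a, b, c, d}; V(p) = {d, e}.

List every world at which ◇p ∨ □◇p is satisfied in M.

Let φ = ◇p ∨ □◇p. Evaluate φ at each world:
  a (successors ∅): φ is true.
  b (successors ∅): φ is true.
  c (successors {a, b}): φ is false.
  d (successors {c}): φ is false.
  e (successors {a, e}): φ is true.
For instance, at e:
  At e: ◇p is true, □◇p is false, so ◇p ∨ □◇p is true.
    At e: ◇p requires p at some successor in {a, e}.
      p holds at e, so ◇p is true at e.
    At e: □◇p requires ◇p at every successor {a, e}.
      ◇p fails at a, so □◇p is false at e.
Satisfying worlds: {a, b, e}

a, b, e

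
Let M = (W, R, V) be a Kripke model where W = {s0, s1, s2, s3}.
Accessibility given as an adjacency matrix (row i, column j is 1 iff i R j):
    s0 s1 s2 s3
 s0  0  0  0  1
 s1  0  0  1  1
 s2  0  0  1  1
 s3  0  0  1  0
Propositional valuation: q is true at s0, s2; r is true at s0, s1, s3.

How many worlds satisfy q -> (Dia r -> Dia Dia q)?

4

Let φ = q -> (Dia r -> Dia Dia q). Evaluate φ at each world:
  s0 (successors {s3}): φ is true.
  s1 (successors {s2, s3}): φ is true.
  s2 (successors {s2, s3}): φ is true.
  s3 (successors {s2}): φ is true.
For instance, at s0:
  At s0: q is true, Dia r -> Dia Dia q is true, so q -> (Dia r -> Dia Dia q) is true.
    At s0: Dia r is true, Dia Dia q is true, so Dia r -> Dia Dia q is true.
      At s0: Dia r requires r at some successor in {s3}.
        r holds at s3, so Dia r is true at s0.
      At s0: Dia Dia q requires Dia q at some successor in {s3}.
        Dia q holds at s3, so Dia Dia q is true at s0.
Satisfying worlds: {s0, s1, s2, s3}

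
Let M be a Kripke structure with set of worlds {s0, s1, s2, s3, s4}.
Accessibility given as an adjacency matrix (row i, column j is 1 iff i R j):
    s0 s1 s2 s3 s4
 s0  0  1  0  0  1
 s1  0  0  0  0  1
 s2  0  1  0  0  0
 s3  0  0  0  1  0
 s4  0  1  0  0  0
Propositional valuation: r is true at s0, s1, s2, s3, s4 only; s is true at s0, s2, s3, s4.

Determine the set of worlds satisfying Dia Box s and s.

Let φ = Dia Box s and s. Evaluate φ at each world:
  s0 (successors {s1, s4}): φ is true.
  s1 (successors {s4}): φ is false.
  s2 (successors {s1}): φ is true.
  s3 (successors {s3}): φ is true.
  s4 (successors {s1}): φ is true.
For instance, at s3:
  At s3: Dia Box s is true, s is true, so Dia Box s and s is true.
    At s3: Dia Box s requires Box s at some successor in {s3}.
      Box s holds at s3, so Dia Box s is true at s3.
Satisfying worlds: {s0, s2, s3, s4}

s0, s2, s3, s4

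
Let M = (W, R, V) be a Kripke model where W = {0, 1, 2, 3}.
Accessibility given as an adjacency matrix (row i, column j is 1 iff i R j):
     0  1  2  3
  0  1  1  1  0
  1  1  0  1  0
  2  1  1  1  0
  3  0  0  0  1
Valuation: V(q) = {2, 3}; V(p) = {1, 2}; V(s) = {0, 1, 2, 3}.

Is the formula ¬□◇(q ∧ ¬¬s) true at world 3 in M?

At 3: □◇(q ∧ ¬¬s) is true, so ¬□◇(q ∧ ¬¬s) is false.
  At 3: □◇(q ∧ ¬¬s) requires ◇(q ∧ ¬¬s) at every successor {3}.
      At 3: ◇(q ∧ ¬¬s) requires q ∧ ¬¬s at some successor in {3}.
        q ∧ ¬¬s holds at 3, so ◇(q ∧ ¬¬s) is true at 3.
  So □◇(q ∧ ¬¬s) is true at 3.

No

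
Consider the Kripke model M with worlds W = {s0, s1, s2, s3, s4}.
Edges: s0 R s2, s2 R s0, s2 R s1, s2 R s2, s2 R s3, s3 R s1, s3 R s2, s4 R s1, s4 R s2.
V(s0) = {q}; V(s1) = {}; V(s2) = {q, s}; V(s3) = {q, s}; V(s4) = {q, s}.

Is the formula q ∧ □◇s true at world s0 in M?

At s0: q is true, □◇s is true, so q ∧ □◇s is true.
  At s0: □◇s requires ◇s at every successor {s2}.
      At s2: ◇s requires s at some successor in {s0, s1, s2, s3}.
        s holds at s2, so ◇s is true at s2.
  So □◇s is true at s0.

Yes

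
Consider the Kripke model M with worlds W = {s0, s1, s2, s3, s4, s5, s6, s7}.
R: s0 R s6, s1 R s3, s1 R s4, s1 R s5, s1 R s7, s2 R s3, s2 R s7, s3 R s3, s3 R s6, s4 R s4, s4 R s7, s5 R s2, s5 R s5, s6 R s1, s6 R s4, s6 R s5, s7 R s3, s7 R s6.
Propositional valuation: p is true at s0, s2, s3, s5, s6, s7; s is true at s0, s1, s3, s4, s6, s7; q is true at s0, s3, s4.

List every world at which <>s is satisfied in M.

Let φ = <>s. Evaluate φ at each world:
  s0 (successors {s6}): φ is true.
  s1 (successors {s3, s4, s5, s7}): φ is true.
  s2 (successors {s3, s7}): φ is true.
  s3 (successors {s3, s6}): φ is true.
  s4 (successors {s4, s7}): φ is true.
  s5 (successors {s2, s5}): φ is false.
  s6 (successors {s1, s4, s5}): φ is true.
  s7 (successors {s3, s6}): φ is true.
For instance, at s4:
  At s4: <>s requires s at some successor in {s4, s7}.
    s holds at s4, so <>s is true at s4.
Satisfying worlds: {s0, s1, s2, s3, s4, s6, s7}

s0, s1, s2, s3, s4, s6, s7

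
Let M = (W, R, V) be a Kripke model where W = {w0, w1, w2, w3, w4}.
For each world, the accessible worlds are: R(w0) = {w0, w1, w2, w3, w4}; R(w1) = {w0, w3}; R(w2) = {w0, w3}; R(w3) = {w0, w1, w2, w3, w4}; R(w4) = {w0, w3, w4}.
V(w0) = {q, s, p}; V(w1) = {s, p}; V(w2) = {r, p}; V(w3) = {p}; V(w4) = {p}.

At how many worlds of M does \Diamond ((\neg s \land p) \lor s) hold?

Let φ = \Diamond ((\neg s \land p) \lor s). Evaluate φ at each world:
  w0 (successors {w0, w1, w2, w3, w4}): φ is true.
  w1 (successors {w0, w3}): φ is true.
  w2 (successors {w0, w3}): φ is true.
  w3 (successors {w0, w1, w2, w3, w4}): φ is true.
  w4 (successors {w0, w3, w4}): φ is true.
For instance, at w2:
  At w2: \Diamond ((\neg s \land p) \lor s) requires (\neg s \land p) \lor s at some successor in {w0, w3}.
    (\neg s \land p) \lor s holds at w0, so \Diamond ((\neg s \land p) \lor s) is true at w2.
Satisfying worlds: {w0, w1, w2, w3, w4}

5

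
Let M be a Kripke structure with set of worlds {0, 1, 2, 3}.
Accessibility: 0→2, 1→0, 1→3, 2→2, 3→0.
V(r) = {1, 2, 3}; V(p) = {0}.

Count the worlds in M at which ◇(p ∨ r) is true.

Recall that ◇ψ holds at a world iff ψ holds at some accessible world.
Let φ = ◇(p ∨ r). Evaluate φ at each world:
  0 (successors {2}): φ is true.
  1 (successors {0, 3}): φ is true.
  2 (successors {2}): φ is true.
  3 (successors {0}): φ is true.
For instance, at 1:
  At 1: ◇(p ∨ r) requires p ∨ r at some successor in {0, 3}.
    p ∨ r holds at 0, so ◇(p ∨ r) is true at 1.
Satisfying worlds: {0, 1, 2, 3}

4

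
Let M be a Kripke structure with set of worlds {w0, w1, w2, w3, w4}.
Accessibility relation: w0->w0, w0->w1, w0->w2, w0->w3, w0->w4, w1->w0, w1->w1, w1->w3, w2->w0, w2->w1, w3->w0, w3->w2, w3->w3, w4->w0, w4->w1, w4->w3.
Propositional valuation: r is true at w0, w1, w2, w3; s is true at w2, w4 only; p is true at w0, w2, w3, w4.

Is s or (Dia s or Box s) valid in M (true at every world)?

Let φ = s or (Dia s or Box s). Evaluate φ at each world:
  w0 (successors {w0, w1, w2, w3, w4}): φ is true.
  w1 (successors {w0, w1, w3}): φ is false.
  w2 (successors {w0, w1}): φ is true.
  w3 (successors {w0, w2, w3}): φ is true.
  w4 (successors {w0, w1, w3}): φ is true.
Detail at w1 (counterexample):
  At w1: s is false, Dia s or Box s is false, so s or (Dia s or Box s) is false.
    At w1: Dia s is false, Box s is false, so Dia s or Box s is false.
      At w1: Dia s requires s at some successor in {w0, w1, w3}.
        At w0: s is false.
        At w1: s is false.
        At w3: s is false.
      So Dia s is false at w1.
      At w1: Box s requires s at every successor {w0, w1, w3}.
        s fails at w0, so Box s is false at w1.

No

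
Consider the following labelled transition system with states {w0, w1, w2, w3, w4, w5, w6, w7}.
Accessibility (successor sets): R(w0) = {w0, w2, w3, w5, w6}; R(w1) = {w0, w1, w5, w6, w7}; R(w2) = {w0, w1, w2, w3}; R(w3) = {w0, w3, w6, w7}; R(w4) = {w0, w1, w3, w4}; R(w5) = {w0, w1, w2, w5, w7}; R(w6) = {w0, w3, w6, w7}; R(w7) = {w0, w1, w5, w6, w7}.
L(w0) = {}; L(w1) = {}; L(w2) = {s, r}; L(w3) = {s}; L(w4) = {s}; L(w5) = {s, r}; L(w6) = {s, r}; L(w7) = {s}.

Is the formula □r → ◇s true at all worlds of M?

Let φ = □r → ◇s. Evaluate φ at each world:
  w0 (successors {w0, w2, w3, w5, w6}): φ is true.
  w1 (successors {w0, w1, w5, w6, w7}): φ is true.
  w2 (successors {w0, w1, w2, w3}): φ is true.
  w3 (successors {w0, w3, w6, w7}): φ is true.
  w4 (successors {w0, w1, w3, w4}): φ is true.
  w5 (successors {w0, w1, w2, w5, w7}): φ is true.
  w6 (successors {w0, w3, w6, w7}): φ is true.
  w7 (successors {w0, w1, w5, w6, w7}): φ is true.
For instance, at w7:
  At w7: □r is false, ◇s is true, so □r → ◇s is true.
    At w7: □r requires r at every successor {w0, w1, w5, w6, w7}.
      r fails at w0, so □r is false at w7.
    At w7: ◇s requires s at some successor in {w0, w1, w5, w6, w7}.
      s holds at w5, so ◇s is true at w7.

Yes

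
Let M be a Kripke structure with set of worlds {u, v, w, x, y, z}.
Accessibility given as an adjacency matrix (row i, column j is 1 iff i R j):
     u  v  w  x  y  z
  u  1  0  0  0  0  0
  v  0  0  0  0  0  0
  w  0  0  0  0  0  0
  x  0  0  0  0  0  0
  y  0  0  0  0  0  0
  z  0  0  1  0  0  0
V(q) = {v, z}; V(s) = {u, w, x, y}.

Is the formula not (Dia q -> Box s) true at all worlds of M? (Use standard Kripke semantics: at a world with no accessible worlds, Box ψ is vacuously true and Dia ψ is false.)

Let φ = not (Dia q -> Box s). Evaluate φ at each world:
  u (successors {u}): φ is false.
  v (successors ∅): φ is false.
  w (successors ∅): φ is false.
  x (successors ∅): φ is false.
  y (successors ∅): φ is false.
  z (successors {w}): φ is false.
Detail at u (counterexample):
  At u: Dia q -> Box s is true, so not (Dia q -> Box s) is false.
    At u: Dia q is false, Box s is true, so Dia q -> Box s is true.
      At u: Dia q requires q at some successor in {u}.
        At u: q is false.
      So Dia q is false at u.
      At u: Box s requires s at every successor {u}.
        At u: s is true.
      So Box s is true at u.

No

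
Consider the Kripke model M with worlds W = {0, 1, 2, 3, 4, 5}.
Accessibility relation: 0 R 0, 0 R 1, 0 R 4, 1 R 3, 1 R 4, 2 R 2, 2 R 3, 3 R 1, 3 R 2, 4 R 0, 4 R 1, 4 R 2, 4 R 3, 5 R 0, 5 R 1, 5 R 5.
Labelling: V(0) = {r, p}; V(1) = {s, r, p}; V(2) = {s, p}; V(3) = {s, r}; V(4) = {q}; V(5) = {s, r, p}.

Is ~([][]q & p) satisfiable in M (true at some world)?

Let φ = ~([][]q & p). Evaluate φ at each world:
  0 (successors {0, 1, 4}): φ is true.
  1 (successors {3, 4}): φ is true.
  2 (successors {2, 3}): φ is true.
  3 (successors {1, 2}): φ is true.
  4 (successors {0, 1, 2, 3}): φ is true.
  5 (successors {0, 1, 5}): φ is true.
Detail at 0 (witness):
  At 0: [][]q & p is false, so ~([][]q & p) is true.
    At 0: [][]q is false, p is true, so [][]q & p is false.
      At 0: [][]q requires []q at every successor {0, 1, 4}.
        []q fails at 0, so [][]q is false at 0.

Yes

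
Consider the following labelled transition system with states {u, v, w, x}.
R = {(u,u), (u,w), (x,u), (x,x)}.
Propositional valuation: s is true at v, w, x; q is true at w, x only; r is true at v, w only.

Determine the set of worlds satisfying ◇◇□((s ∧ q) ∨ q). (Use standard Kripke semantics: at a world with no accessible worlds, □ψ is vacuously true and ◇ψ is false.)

Let φ = ◇◇□((s ∧ q) ∨ q). Evaluate φ at each world:
  u (successors {u, w}): φ is true.
  v (successors ∅): φ is false.
  w (successors ∅): φ is false.
  x (successors {u, x}): φ is true.
For instance, at x:
  At x: ◇◇□((s ∧ q) ∨ q) requires ◇□((s ∧ q) ∨ q) at some successor in {u, x}.
    ◇□((s ∧ q) ∨ q) holds at u, so ◇◇□((s ∧ q) ∨ q) is true at x.
      At u: ◇□((s ∧ q) ∨ q) requires □((s ∧ q) ∨ q) at some successor in {u, w}.
        □((s ∧ q) ∨ q) holds at w, so ◇□((s ∧ q) ∨ q) is true at u.
Satisfying worlds: {u, x}

u, x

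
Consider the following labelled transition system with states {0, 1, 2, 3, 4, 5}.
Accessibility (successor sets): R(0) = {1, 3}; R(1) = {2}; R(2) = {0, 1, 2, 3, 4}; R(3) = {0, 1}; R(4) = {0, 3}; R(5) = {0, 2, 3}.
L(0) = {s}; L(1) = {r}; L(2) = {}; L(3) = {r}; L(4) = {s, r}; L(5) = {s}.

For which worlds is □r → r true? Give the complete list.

Let φ = □r → r. Evaluate φ at each world:
  0 (successors {1, 3}): φ is false.
  1 (successors {2}): φ is true.
  2 (successors {0, 1, 2, 3, 4}): φ is true.
  3 (successors {0, 1}): φ is true.
  4 (successors {0, 3}): φ is true.
  5 (successors {0, 2, 3}): φ is true.
For instance, at 5:
  At 5: □r is false, r is false, so □r → r is true.
    At 5: □r requires r at every successor {0, 2, 3}.
      r fails at 0, so □r is false at 5.
Satisfying worlds: {1, 2, 3, 4, 5}

1, 2, 3, 4, 5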